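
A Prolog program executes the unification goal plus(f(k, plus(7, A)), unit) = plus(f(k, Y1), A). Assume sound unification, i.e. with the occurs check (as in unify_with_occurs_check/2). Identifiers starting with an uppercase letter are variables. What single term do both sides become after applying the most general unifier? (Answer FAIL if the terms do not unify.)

plus(f(k, plus(7, unit)), unit)

Decompose plus/2: f(k, plus(7, A)) = f(k, Y1),  unit = A.
Decompose f/2: k = k,  plus(7, A) = Y1.
Delete trivial equation k = k.
Bind Y1 := plus(7, A); no other remaining equation mentions Y1.
Bind A := unit. Substituting into the earlier binding gives Y1 := plus(7, unit).
Applying the MGU to either side gives plus(f(k, plus(7, unit)), unit).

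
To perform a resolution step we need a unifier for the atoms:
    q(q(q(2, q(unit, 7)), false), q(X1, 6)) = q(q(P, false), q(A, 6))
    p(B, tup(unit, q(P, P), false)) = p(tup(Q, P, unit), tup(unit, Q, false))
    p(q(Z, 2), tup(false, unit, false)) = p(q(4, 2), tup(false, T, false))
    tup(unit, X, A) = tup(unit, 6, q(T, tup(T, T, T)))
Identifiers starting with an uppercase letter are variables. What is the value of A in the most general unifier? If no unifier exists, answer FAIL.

Decompose q/2: q(q(2, q(unit, 7)), false) = q(P, false),  q(X1, 6) = q(A, 6).
Decompose q/2: q(2, q(unit, 7)) = P,  false = false.
Bind P := q(2, q(unit, 7)); substituting into the one remaining equation that mentions P gives: p(B, tup(unit, q(q(2, q(unit, 7)), q(2, q(unit, 7))), false)) = p(tup(Q, q(2, q(unit, 7)), unit), tup(unit, Q, false)).
Delete trivial equation false = false.
Decompose q/2: X1 = A,  6 = 6.
Bind X1 := A; no other remaining equation mentions X1.
Delete trivial equation 6 = 6.
Decompose p/2: B = tup(Q, q(2, q(unit, 7)), unit),  tup(unit, q(q(2, q(unit, 7)), q(2, q(unit, 7))), false) = tup(unit, Q, false).
Bind B := tup(Q, q(2, q(unit, 7)), unit); no other remaining equation mentions B.
Decompose tup/3: unit = unit,  q(q(2, q(unit, 7)), q(2, q(unit, 7))) = Q,  false = false.
Delete trivial equation unit = unit.
Bind Q := q(q(2, q(unit, 7)), q(2, q(unit, 7))); no other remaining equation mentions Q. Substituting into the earlier binding gives B := tup(q(q(2, q(unit, 7)), q(2, q(unit, 7))), q(2, q(unit, 7)), unit).
Delete trivial equation false = false.
Decompose p/2: q(Z, 2) = q(4, 2),  tup(false, unit, false) = tup(false, T, false).
Decompose q/2: Z = 4,  2 = 2.
Bind Z := 4; no other remaining equation mentions Z.
Delete trivial equation 2 = 2.
Decompose tup/3: false = false,  unit = T,  false = false.
Delete trivial equation false = false.
Bind T := unit; substituting into the one remaining equation that mentions T gives: tup(unit, X, A) = tup(unit, 6, q(unit, tup(unit, unit, unit))).
Delete trivial equation false = false.
Decompose tup/3: unit = unit,  X = 6,  A = q(unit, tup(unit, unit, unit)).
Delete trivial equation unit = unit.
Bind X := 6; no other remaining equation mentions X.
Bind A := q(unit, tup(unit, unit, unit)). Substituting into the earlier binding gives X1 := q(unit, tup(unit, unit, unit)).
MGU = { P -> q(2, q(unit, 7)), X1 -> q(unit, tup(unit, unit, unit)), B -> tup(q(q(2, q(unit, 7)), q(2, q(unit, 7))), q(2, q(unit, 7)), unit), Q -> q(q(2, q(unit, 7)), q(2, q(unit, 7))), Z -> 4, T -> unit, X -> 6, A -> q(unit, tup(unit, unit, unit)) }, so A -> q(unit, tup(unit, unit, unit)).

q(unit, tup(unit, unit, unit))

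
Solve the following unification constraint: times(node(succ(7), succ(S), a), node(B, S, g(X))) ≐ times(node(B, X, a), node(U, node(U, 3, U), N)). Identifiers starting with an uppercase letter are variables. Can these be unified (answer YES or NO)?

Decompose times/2: node(succ(7), succ(S), a) ≐ node(B, X, a),  node(B, S, g(X)) ≐ node(U, node(U, 3, U), N).
Decompose node/3: succ(7) ≐ B,  succ(S) ≐ X,  a ≐ a.
Bind B := succ(7); substituting into the one remaining equation that mentions B gives: node(succ(7), S, g(X)) ≐ node(U, node(U, 3, U), N).
Bind X := succ(S); substituting into the one remaining equation that mentions X gives: node(succ(7), S, g(succ(S))) ≐ node(U, node(U, 3, U), N).
Delete trivial equation a ≐ a.
Decompose node/3: succ(7) ≐ U,  S ≐ node(U, 3, U),  g(succ(S)) ≐ N.
Bind U := succ(7); substituting into the one remaining equation that mentions U gives: S ≐ node(succ(7), 3, succ(7)).
Bind S := node(succ(7), 3, succ(7)); substituting into the remaining equation gives: g(succ(node(succ(7), 3, succ(7)))) ≐ N. Substituting into the earlier binding gives X := succ(node(succ(7), 3, succ(7))).
Bind N := g(succ(node(succ(7), 3, succ(7)))).
No equations remain and no clash or occurs-check failure arose, so a unifier exists.

YES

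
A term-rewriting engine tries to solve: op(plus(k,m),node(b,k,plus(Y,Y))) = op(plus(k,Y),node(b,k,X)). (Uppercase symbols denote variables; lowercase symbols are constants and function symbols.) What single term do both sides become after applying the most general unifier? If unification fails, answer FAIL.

Decompose op/2: plus(k,m) = plus(k,Y),  node(b,k,plus(Y,Y)) = node(b,k,X).
Decompose plus/2: k = k,  m = Y.
Delete trivial equation k = k.
Bind Y := m; substituting into the remaining equation gives: node(b,k,plus(m,m)) = node(b,k,X).
Decompose node/3: b = b,  k = k,  plus(m,m) = X.
Delete trivial equation b = b.
Delete trivial equation k = k.
Bind X := plus(m,m).
Applying the MGU to either side gives op(plus(k,m),node(b,k,plus(m,m))).

op(plus(k,m),node(b,k,plus(m,m)))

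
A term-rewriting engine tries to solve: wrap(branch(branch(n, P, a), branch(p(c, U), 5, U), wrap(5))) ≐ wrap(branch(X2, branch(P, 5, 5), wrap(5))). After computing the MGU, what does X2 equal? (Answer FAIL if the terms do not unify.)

Decompose wrap/1: branch(branch(n, P, a), branch(p(c, U), 5, U), wrap(5)) ≐ branch(X2, branch(P, 5, 5), wrap(5)).
Decompose branch/3: branch(n, P, a) ≐ X2,  branch(p(c, U), 5, U) ≐ branch(P, 5, 5),  wrap(5) ≐ wrap(5).
Bind X2 := branch(n, P, a); no other remaining equation mentions X2.
Decompose branch/3: p(c, U) ≐ P,  5 ≐ 5,  U ≐ 5.
Bind P := p(c, U); no other remaining equation mentions P. Substituting into the earlier binding gives X2 := branch(n, p(c, U), a).
Delete trivial equation 5 ≐ 5.
Bind U := 5; no other remaining equation mentions U. Substituting into the earlier bindings gives X2 := branch(n, p(c, 5), a), P := p(c, 5).
Delete trivial equation wrap(5) ≐ wrap(5).
MGU = { X2 ↦ branch(n, p(c, 5), a), P ↦ p(c, 5), U ↦ 5 }, so X2 ↦ branch(n, p(c, 5), a).

branch(n, p(c, 5), a)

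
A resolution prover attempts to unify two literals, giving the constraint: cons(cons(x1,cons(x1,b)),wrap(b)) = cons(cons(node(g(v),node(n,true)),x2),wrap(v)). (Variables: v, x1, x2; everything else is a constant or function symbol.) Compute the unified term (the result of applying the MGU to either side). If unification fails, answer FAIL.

cons(cons(node(g(b),node(n,true)),cons(node(g(b),node(n,true)),b)),wrap(b))

Decompose cons/2: cons(x1,cons(x1,b)) = cons(node(g(v),node(n,true)),x2),  wrap(b) = wrap(v).
Decompose cons/2: x1 = node(g(v),node(n,true)),  cons(x1,b) = x2.
Bind x1 := node(g(v),node(n,true)); substituting into the one remaining equation that mentions x1 gives: cons(node(g(v),node(n,true)),b) = x2.
Bind x2 := cons(node(g(v),node(n,true)),b); no other remaining equation mentions x2.
Decompose wrap/1: b = v.
Bind v := b. Substituting into the earlier bindings gives x1 := node(g(b),node(n,true)), x2 := cons(node(g(b),node(n,true)),b).
Applying the MGU to either side gives cons(cons(node(g(b),node(n,true)),cons(node(g(b),node(n,true)),b)),wrap(b)).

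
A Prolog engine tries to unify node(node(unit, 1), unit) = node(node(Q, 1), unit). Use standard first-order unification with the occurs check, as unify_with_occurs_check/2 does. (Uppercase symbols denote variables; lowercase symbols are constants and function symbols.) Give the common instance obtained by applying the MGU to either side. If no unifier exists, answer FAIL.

node(node(unit, 1), unit)

Decompose node/2: node(unit, 1) = node(Q, 1),  unit = unit.
Decompose node/2: unit = Q,  1 = 1.
Bind Q := unit; no other remaining equation mentions Q.
Delete trivial equation 1 = 1.
Delete trivial equation unit = unit.
Applying the MGU to either side gives node(node(unit, 1), unit).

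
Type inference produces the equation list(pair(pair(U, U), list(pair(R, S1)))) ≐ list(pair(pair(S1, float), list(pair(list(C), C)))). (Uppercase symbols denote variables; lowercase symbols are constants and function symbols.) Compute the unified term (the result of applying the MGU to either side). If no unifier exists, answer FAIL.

Decompose list/1: pair(pair(U, U), list(pair(R, S1))) ≐ pair(pair(S1, float), list(pair(list(C), C))).
Decompose pair/2: pair(U, U) ≐ pair(S1, float),  list(pair(R, S1)) ≐ list(pair(list(C), C)).
Decompose pair/2: U ≐ S1,  U ≐ float.
Bind U := S1; substituting into the one remaining equation that mentions U gives: S1 ≐ float.
Bind S1 := float; substituting into the remaining equation gives: list(pair(R, float)) ≐ list(pair(list(C), C)). Substituting into the earlier binding gives U := float.
Decompose list/1: pair(R, float) ≐ pair(list(C), C).
Decompose pair/2: R ≐ list(C),  float ≐ C.
Bind R := list(C); no other remaining equation mentions R.
Bind C := float. Substituting into the earlier binding gives R := list(float).
Applying the MGU to either side gives list(pair(pair(float, float), list(pair(list(float), float)))).

list(pair(pair(float, float), list(pair(list(float), float))))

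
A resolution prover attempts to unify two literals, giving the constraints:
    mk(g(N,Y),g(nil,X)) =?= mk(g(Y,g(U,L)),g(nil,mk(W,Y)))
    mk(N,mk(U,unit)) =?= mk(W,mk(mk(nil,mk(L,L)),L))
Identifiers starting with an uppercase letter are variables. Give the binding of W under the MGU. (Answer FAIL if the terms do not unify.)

Decompose mk/2: g(N,Y) =?= g(Y,g(U,L)),  g(nil,X) =?= g(nil,mk(W,Y)).
Decompose g/2: N =?= Y,  Y =?= g(U,L).
Bind N := Y; substituting into the one remaining equation that mentions N gives: mk(Y,mk(U,unit)) =?= mk(W,mk(mk(nil,mk(L,L)),L)).
Bind Y := g(U,L); substituting into the remaining equations gives: g(nil,X) =?= g(nil,mk(W,g(U,L))),  mk(g(U,L),mk(U,unit)) =?= mk(W,mk(mk(nil,mk(L,L)),L)). Substituting into the earlier binding gives N := g(U,L).
Decompose g/2: nil =?= nil,  X =?= mk(W,g(U,L)).
Delete trivial equation nil =?= nil.
Bind X := mk(W,g(U,L)); no other remaining equation mentions X.
Decompose mk/2: g(U,L) =?= W,  mk(U,unit) =?= mk(mk(nil,mk(L,L)),L).
Bind W := g(U,L); no other remaining equation mentions W. Substituting into the earlier binding gives X := mk(g(U,L),g(U,L)).
Decompose mk/2: U =?= mk(nil,mk(L,L)),  unit =?= L.
Bind U := mk(nil,mk(L,L)); no other remaining equation mentions U. Substituting into the earlier bindings gives N := g(mk(nil,mk(L,L)),L), Y := g(mk(nil,mk(L,L)),L), X := mk(g(mk(nil,mk(L,L)),L),g(mk(nil,mk(L,L)),L)), W := g(mk(nil,mk(L,L)),L).
Bind L := unit. Substituting into the earlier bindings gives N := g(mk(nil,mk(unit,unit)),unit), Y := g(mk(nil,mk(unit,unit)),unit), X := mk(g(mk(nil,mk(unit,unit)),unit),g(mk(nil,mk(unit,unit)),unit)), W := g(mk(nil,mk(unit,unit)),unit), U := mk(nil,mk(unit,unit)).
MGU = { N ↦ g(mk(nil,mk(unit,unit)),unit), Y ↦ g(mk(nil,mk(unit,unit)),unit), X ↦ mk(g(mk(nil,mk(unit,unit)),unit),g(mk(nil,mk(unit,unit)),unit)), W ↦ g(mk(nil,mk(unit,unit)),unit), U ↦ mk(nil,mk(unit,unit)), L ↦ unit }, so W ↦ g(mk(nil,mk(unit,unit)),unit).

g(mk(nil,mk(unit,unit)),unit)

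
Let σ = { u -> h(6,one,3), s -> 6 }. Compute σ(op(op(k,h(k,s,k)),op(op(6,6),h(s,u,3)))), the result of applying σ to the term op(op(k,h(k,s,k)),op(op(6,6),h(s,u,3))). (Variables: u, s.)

Replace each occurrence of u with h(6,one,3).
Replace each occurrence of s with 6.
Result: op(op(k,h(k,6,k)),op(op(6,6),h(6,h(6,one,3),3))).

op(op(k,h(k,6,k)),op(op(6,6),h(6,h(6,one,3),3)))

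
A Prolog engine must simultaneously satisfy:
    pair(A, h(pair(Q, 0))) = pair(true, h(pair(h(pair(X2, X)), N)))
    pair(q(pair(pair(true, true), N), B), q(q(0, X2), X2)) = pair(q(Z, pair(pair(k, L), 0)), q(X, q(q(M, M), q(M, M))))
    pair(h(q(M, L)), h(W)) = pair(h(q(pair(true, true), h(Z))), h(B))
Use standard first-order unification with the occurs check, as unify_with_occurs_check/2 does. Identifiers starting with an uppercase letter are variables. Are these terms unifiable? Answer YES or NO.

YES

Decompose pair/2: A = true,  h(pair(Q, 0)) = h(pair(h(pair(X2, X)), N)).
Bind A := true; no other remaining equation mentions A.
Decompose h/1: pair(Q, 0) = pair(h(pair(X2, X)), N).
Decompose pair/2: Q = h(pair(X2, X)),  0 = N.
Bind Q := h(pair(X2, X)); no other remaining equation mentions Q.
Bind N := 0; substituting into the one remaining equation that mentions N gives: pair(q(pair(pair(true, true), 0), B), q(q(0, X2), X2)) = pair(q(Z, pair(pair(k, L), 0)), q(X, q(q(M, M), q(M, M)))).
Decompose pair/2: q(pair(pair(true, true), 0), B) = q(Z, pair(pair(k, L), 0)),  q(q(0, X2), X2) = q(X, q(q(M, M), q(M, M))).
Decompose q/2: pair(pair(true, true), 0) = Z,  B = pair(pair(k, L), 0).
Bind Z := pair(pair(true, true), 0); substituting into the one remaining equation that mentions Z gives: pair(h(q(M, L)), h(W)) = pair(h(q(pair(true, true), h(pair(pair(true, true), 0)))), h(B)).
Bind B := pair(pair(k, L), 0); substituting into the one remaining equation that mentions B gives: pair(h(q(M, L)), h(W)) = pair(h(q(pair(true, true), h(pair(pair(true, true), 0)))), h(pair(pair(k, L), 0))).
Decompose q/2: q(0, X2) = X,  X2 = q(q(M, M), q(M, M)).
Bind X := q(0, X2); no other remaining equation mentions X. Substituting into the earlier binding gives Q := h(pair(X2, q(0, X2))).
Bind X2 := q(q(M, M), q(M, M)); no other remaining equation mentions X2. Substituting into the earlier bindings gives Q := h(pair(q(q(M, M), q(M, M)), q(0, q(q(M, M), q(M, M))))), X := q(0, q(q(M, M), q(M, M))).
Decompose pair/2: h(q(M, L)) = h(q(pair(true, true), h(pair(pair(true, true), 0)))),  h(W) = h(pair(pair(k, L), 0)).
Decompose h/1: q(M, L) = q(pair(true, true), h(pair(pair(true, true), 0))).
Decompose q/2: M = pair(true, true),  L = h(pair(pair(true, true), 0)).
Bind M := pair(true, true); no other remaining equation mentions M. Substituting into the earlier bindings gives Q := h(pair(q(q(pair(true, true), pair(true, true)), q(pair(true, true), pair(true, true))), q(0, q(q(pair(true, true), pair(true, true)), q(pair(true, true), pair(true, true)))))), X := q(0, q(q(pair(true, true), pair(true, true)), q(pair(true, true), pair(true, true)))), X2 := q(q(pair(true, true), pair(true, true)), q(pair(true, true), pair(true, true))).
Bind L := h(pair(pair(true, true), 0)); substituting into the remaining equation gives: h(W) = h(pair(pair(k, h(pair(pair(true, true), 0))), 0)). Substituting into the earlier binding gives B := pair(pair(k, h(pair(pair(true, true), 0))), 0).
Decompose h/1: W = pair(pair(k, h(pair(pair(true, true), 0))), 0).
Bind W := pair(pair(k, h(pair(pair(true, true), 0))), 0).
No equations remain and no clash or occurs-check failure arose, so a unifier exists.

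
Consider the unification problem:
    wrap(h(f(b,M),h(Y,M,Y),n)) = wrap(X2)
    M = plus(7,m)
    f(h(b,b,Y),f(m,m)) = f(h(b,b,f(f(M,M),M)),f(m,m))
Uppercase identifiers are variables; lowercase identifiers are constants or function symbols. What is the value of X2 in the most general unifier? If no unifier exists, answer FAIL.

h(f(b,plus(7,m)),h(f(f(plus(7,m),plus(7,m)),plus(7,m)),plus(7,m),f(f(plus(7,m),plus(7,m)),plus(7,m))),n)

Decompose wrap/1: h(f(b,M),h(Y,M,Y),n) = X2.
Bind X2 := h(f(b,M),h(Y,M,Y),n); no other remaining equation mentions X2.
Bind M := plus(7,m); substituting into the remaining equation gives: f(h(b,b,Y),f(m,m)) = f(h(b,b,f(f(plus(7,m),plus(7,m)),plus(7,m))),f(m,m)). Substituting into the earlier binding gives X2 := h(f(b,plus(7,m)),h(Y,plus(7,m),Y),n).
Decompose f/2: h(b,b,Y) = h(b,b,f(f(plus(7,m),plus(7,m)),plus(7,m))),  f(m,m) = f(m,m).
Decompose h/3: b = b,  b = b,  Y = f(f(plus(7,m),plus(7,m)),plus(7,m)).
Delete trivial equation b = b.
Delete trivial equation b = b.
Bind Y := f(f(plus(7,m),plus(7,m)),plus(7,m)); no other remaining equation mentions Y. Substituting into the earlier binding gives X2 := h(f(b,plus(7,m)),h(f(f(plus(7,m),plus(7,m)),plus(7,m)),plus(7,m),f(f(plus(7,m),plus(7,m)),plus(7,m))),n).
Delete trivial equation f(m,m) = f(m,m).
MGU = { X2 -> h(f(b,plus(7,m)),h(f(f(plus(7,m),plus(7,m)),plus(7,m)),plus(7,m),f(f(plus(7,m),plus(7,m)),plus(7,m))),n), M -> plus(7,m), Y -> f(f(plus(7,m),plus(7,m)),plus(7,m)) }, so X2 -> h(f(b,plus(7,m)),h(f(f(plus(7,m),plus(7,m)),plus(7,m)),plus(7,m),f(f(plus(7,m),plus(7,m)),plus(7,m))),n).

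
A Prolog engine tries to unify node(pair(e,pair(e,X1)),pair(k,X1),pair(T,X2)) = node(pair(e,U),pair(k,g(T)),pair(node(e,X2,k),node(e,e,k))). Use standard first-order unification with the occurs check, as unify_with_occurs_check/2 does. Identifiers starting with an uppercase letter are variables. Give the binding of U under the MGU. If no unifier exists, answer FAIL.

pair(e,g(node(e,node(e,e,k),k)))

Decompose node/3: pair(e,pair(e,X1)) = pair(e,U),  pair(k,X1) = pair(k,g(T)),  pair(T,X2) = pair(node(e,X2,k),node(e,e,k)).
Decompose pair/2: e = e,  pair(e,X1) = U.
Delete trivial equation e = e.
Bind U := pair(e,X1); no other remaining equation mentions U.
Decompose pair/2: k = k,  X1 = g(T).
Delete trivial equation k = k.
Bind X1 := g(T); no other remaining equation mentions X1. Substituting into the earlier binding gives U := pair(e,g(T)).
Decompose pair/2: T = node(e,X2,k),  X2 = node(e,e,k).
Bind T := node(e,X2,k); no other remaining equation mentions T. Substituting into the earlier bindings gives U := pair(e,g(node(e,X2,k))), X1 := g(node(e,X2,k)).
Bind X2 := node(e,e,k). Substituting into the earlier bindings gives U := pair(e,g(node(e,node(e,e,k),k))), X1 := g(node(e,node(e,e,k),k)), T := node(e,node(e,e,k),k).
MGU = { U -> pair(e,g(node(e,node(e,e,k),k))), X1 -> g(node(e,node(e,e,k),k)), T -> node(e,node(e,e,k),k), X2 -> node(e,e,k) }, so U -> pair(e,g(node(e,node(e,e,k),k))).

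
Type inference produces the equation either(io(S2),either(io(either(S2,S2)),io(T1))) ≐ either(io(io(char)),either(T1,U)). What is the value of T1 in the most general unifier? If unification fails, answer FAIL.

io(either(io(char),io(char)))

Decompose either/2: io(S2) ≐ io(io(char)),  either(io(either(S2,S2)),io(T1)) ≐ either(T1,U).
Decompose io/1: S2 ≐ io(char).
Bind S2 := io(char); substituting into the remaining equation gives: either(io(either(io(char),io(char))),io(T1)) ≐ either(T1,U).
Decompose either/2: io(either(io(char),io(char))) ≐ T1,  io(T1) ≐ U.
Bind T1 := io(either(io(char),io(char))); substituting into the remaining equation gives: io(io(either(io(char),io(char)))) ≐ U.
Bind U := io(io(either(io(char),io(char)))).
MGU = { S2 := io(char), T1 := io(either(io(char),io(char))), U := io(io(either(io(char),io(char)))) }, so T1 := io(either(io(char),io(char))).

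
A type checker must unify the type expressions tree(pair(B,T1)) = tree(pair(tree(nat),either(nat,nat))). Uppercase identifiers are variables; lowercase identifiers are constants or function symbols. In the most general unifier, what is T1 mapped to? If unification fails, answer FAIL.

Decompose tree/1: pair(B,T1) = pair(tree(nat),either(nat,nat)).
Decompose pair/2: B = tree(nat),  T1 = either(nat,nat).
Bind B := tree(nat); no other remaining equation mentions B.
Bind T1 := either(nat,nat).
MGU = { B -> tree(nat), T1 -> either(nat,nat) }, so T1 -> either(nat,nat).

either(nat,nat)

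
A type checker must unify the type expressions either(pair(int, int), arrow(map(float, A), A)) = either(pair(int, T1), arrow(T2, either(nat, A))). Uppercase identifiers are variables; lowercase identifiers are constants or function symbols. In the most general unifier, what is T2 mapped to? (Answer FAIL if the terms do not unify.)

FAIL

Decompose either/2: pair(int, int) = pair(int, T1),  arrow(map(float, A), A) = arrow(T2, either(nat, A)).
Decompose pair/2: int = int,  int = T1.
Delete trivial equation int = int.
Bind T1 := int; no other remaining equation mentions T1.
Decompose arrow/2: map(float, A) = T2,  A = either(nat, A).
Bind T2 := map(float, A); no other remaining equation mentions T2.
Occurs check fails: A occurs in either(nat, A); the equation A = either(nat, A) has no finite solution.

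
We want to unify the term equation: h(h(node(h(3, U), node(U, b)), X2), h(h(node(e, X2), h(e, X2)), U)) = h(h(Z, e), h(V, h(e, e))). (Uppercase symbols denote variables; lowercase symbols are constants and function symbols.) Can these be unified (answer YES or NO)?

YES

Decompose h/2: h(node(h(3, U), node(U, b)), X2) = h(Z, e),  h(h(node(e, X2), h(e, X2)), U) = h(V, h(e, e)).
Decompose h/2: node(h(3, U), node(U, b)) = Z,  X2 = e.
Bind Z := node(h(3, U), node(U, b)); no other remaining equation mentions Z.
Bind X2 := e; substituting into the remaining equation gives: h(h(node(e, e), h(e, e)), U) = h(V, h(e, e)).
Decompose h/2: h(node(e, e), h(e, e)) = V,  U = h(e, e).
Bind V := h(node(e, e), h(e, e)); no other remaining equation mentions V.
Bind U := h(e, e). Substituting into the earlier binding gives Z := node(h(3, h(e, e)), node(h(e, e), b)).
No equations remain and no clash or occurs-check failure arose, so a unifier exists.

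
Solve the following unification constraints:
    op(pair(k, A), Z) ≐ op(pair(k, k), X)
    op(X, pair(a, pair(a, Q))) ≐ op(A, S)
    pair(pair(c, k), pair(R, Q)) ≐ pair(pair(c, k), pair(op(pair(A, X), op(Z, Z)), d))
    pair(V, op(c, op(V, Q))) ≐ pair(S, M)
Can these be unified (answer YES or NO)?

YES

Decompose op/2: pair(k, A) ≐ pair(k, k),  Z ≐ X.
Decompose pair/2: k ≐ k,  A ≐ k.
Delete trivial equation k ≐ k.
Bind A := k; substituting into the 2 remaining equations that mention A gives: op(X, pair(a, pair(a, Q))) ≐ op(k, S),  pair(pair(c, k), pair(R, Q)) ≐ pair(pair(c, k), pair(op(pair(k, X), op(Z, Z)), d)).
Bind Z := X; substituting into the one remaining equation that mentions Z gives: pair(pair(c, k), pair(R, Q)) ≐ pair(pair(c, k), pair(op(pair(k, X), op(X, X)), d)).
Decompose op/2: X ≐ k,  pair(a, pair(a, Q)) ≐ S.
Bind X := k; substituting into the one remaining equation that mentions X gives: pair(pair(c, k), pair(R, Q)) ≐ pair(pair(c, k), pair(op(pair(k, k), op(k, k)), d)). Substituting into the earlier binding gives Z := k.
Bind S := pair(a, pair(a, Q)); substituting into the one remaining equation that mentions S gives: pair(V, op(c, op(V, Q))) ≐ pair(pair(a, pair(a, Q)), M).
Decompose pair/2: pair(c, k) ≐ pair(c, k),  pair(R, Q) ≐ pair(op(pair(k, k), op(k, k)), d).
Delete trivial equation pair(c, k) ≐ pair(c, k).
Decompose pair/2: R ≐ op(pair(k, k), op(k, k)),  Q ≐ d.
Bind R := op(pair(k, k), op(k, k)); no other remaining equation mentions R.
Bind Q := d; substituting into the remaining equation gives: pair(V, op(c, op(V, d))) ≐ pair(pair(a, pair(a, d)), M). Substituting into the earlier binding gives S := pair(a, pair(a, d)).
Decompose pair/2: V ≐ pair(a, pair(a, d)),  op(c, op(V, d)) ≐ M.
Bind V := pair(a, pair(a, d)); substituting into the remaining equation gives: op(c, op(pair(a, pair(a, d)), d)) ≐ M.
Bind M := op(c, op(pair(a, pair(a, d)), d)).
No equations remain and no clash or occurs-check failure arose, so a unifier exists.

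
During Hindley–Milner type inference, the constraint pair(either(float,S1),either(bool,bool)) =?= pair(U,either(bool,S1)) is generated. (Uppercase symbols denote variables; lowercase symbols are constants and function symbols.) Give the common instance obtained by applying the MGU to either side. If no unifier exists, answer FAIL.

pair(either(float,bool),either(bool,bool))

Decompose pair/2: either(float,S1) =?= U,  either(bool,bool) =?= either(bool,S1).
Bind U := either(float,S1); no other remaining equation mentions U.
Decompose either/2: bool =?= bool,  bool =?= S1.
Delete trivial equation bool =?= bool.
Bind S1 := bool. Substituting into the earlier binding gives U := either(float,bool).
Applying the MGU to either side gives pair(either(float,bool),either(bool,bool)).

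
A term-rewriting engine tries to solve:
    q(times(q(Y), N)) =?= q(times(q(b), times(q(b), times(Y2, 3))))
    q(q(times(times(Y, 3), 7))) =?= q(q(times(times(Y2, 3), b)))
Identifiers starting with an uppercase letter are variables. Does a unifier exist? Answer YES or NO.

NO

Decompose q/1: times(q(Y), N) =?= times(q(b), times(q(b), times(Y2, 3))).
Decompose times/2: q(Y) =?= q(b),  N =?= times(q(b), times(Y2, 3)).
Decompose q/1: Y =?= b.
Bind Y := b; substituting into the one remaining equation that mentions Y gives: q(q(times(times(b, 3), 7))) =?= q(q(times(times(Y2, 3), b))).
Bind N := times(q(b), times(Y2, 3)); no other remaining equation mentions N.
Decompose q/1: q(times(times(b, 3), 7)) =?= q(times(times(Y2, 3), b)).
Decompose q/1: times(times(b, 3), 7) =?= times(times(Y2, 3), b).
Decompose times/2: times(b, 3) =?= times(Y2, 3),  7 =?= b.
Decompose times/2: b =?= Y2,  3 =?= 3.
Bind Y2 := b; no other remaining equation mentions Y2. Substituting into the earlier binding gives N := times(q(b), times(b, 3)).
Delete trivial equation 3 =?= 3.
Clash: constants 7 and b differ; no unifier exists.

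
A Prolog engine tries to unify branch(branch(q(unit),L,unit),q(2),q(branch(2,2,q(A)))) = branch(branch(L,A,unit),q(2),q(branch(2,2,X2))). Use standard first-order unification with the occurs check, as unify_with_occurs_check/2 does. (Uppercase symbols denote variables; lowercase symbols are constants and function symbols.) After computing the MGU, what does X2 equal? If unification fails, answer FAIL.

q(q(unit))

Decompose branch/3: branch(q(unit),L,unit) = branch(L,A,unit),  q(2) = q(2),  q(branch(2,2,q(A))) = q(branch(2,2,X2)).
Decompose branch/3: q(unit) = L,  L = A,  unit = unit.
Bind L := q(unit); substituting into the one remaining equation that mentions L gives: q(unit) = A.
Bind A := q(unit); substituting into the one remaining equation that mentions A gives: q(branch(2,2,q(q(unit)))) = q(branch(2,2,X2)).
Delete trivial equation unit = unit.
Delete trivial equation q(2) = q(2).
Decompose q/1: branch(2,2,q(q(unit))) = branch(2,2,X2).
Decompose branch/3: 2 = 2,  2 = 2,  q(q(unit)) = X2.
Delete trivial equation 2 = 2.
Delete trivial equation 2 = 2.
Bind X2 := q(q(unit)).
MGU = { L -> q(unit), A -> q(unit), X2 -> q(q(unit)) }, so X2 -> q(q(unit)).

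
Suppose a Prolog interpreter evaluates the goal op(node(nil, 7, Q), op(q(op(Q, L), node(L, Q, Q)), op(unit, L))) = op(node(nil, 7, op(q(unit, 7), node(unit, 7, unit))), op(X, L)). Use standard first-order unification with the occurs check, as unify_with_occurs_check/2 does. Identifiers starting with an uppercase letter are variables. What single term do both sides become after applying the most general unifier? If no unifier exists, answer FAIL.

Decompose op/2: node(nil, 7, Q) = node(nil, 7, op(q(unit, 7), node(unit, 7, unit))),  op(q(op(Q, L), node(L, Q, Q)), op(unit, L)) = op(X, L).
Decompose node/3: nil = nil,  7 = 7,  Q = op(q(unit, 7), node(unit, 7, unit)).
Delete trivial equation nil = nil.
Delete trivial equation 7 = 7.
Bind Q := op(q(unit, 7), node(unit, 7, unit)); substituting into the remaining equation gives: op(q(op(op(q(unit, 7), node(unit, 7, unit)), L), node(L, op(q(unit, 7), node(unit, 7, unit)), op(q(unit, 7), node(unit, 7, unit)))), op(unit, L)) = op(X, L).
Decompose op/2: q(op(op(q(unit, 7), node(unit, 7, unit)), L), node(L, op(q(unit, 7), node(unit, 7, unit)), op(q(unit, 7), node(unit, 7, unit)))) = X,  op(unit, L) = L.
Bind X := q(op(op(q(unit, 7), node(unit, 7, unit)), L), node(L, op(q(unit, 7), node(unit, 7, unit)), op(q(unit, 7), node(unit, 7, unit)))); no other remaining equation mentions X.
Occurs check fails: L occurs in op(unit, L); the equation L = op(unit, L) has no finite solution.

FAIL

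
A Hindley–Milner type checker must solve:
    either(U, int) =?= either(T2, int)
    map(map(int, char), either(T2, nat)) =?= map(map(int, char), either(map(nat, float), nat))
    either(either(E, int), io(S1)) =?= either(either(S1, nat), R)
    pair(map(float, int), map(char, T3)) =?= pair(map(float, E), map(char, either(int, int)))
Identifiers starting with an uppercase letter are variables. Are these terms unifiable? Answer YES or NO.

Decompose either/2: U =?= T2,  int =?= int.
Bind U := T2; no other remaining equation mentions U.
Delete trivial equation int =?= int.
Decompose map/2: map(int, char) =?= map(int, char),  either(T2, nat) =?= either(map(nat, float), nat).
Delete trivial equation map(int, char) =?= map(int, char).
Decompose either/2: T2 =?= map(nat, float),  nat =?= nat.
Bind T2 := map(nat, float); no other remaining equation mentions T2. Substituting into the earlier binding gives U := map(nat, float).
Delete trivial equation nat =?= nat.
Decompose either/2: either(E, int) =?= either(S1, nat),  io(S1) =?= R.
Decompose either/2: E =?= S1,  int =?= nat.
Bind E := S1; substituting into the one remaining equation that mentions E gives: pair(map(float, int), map(char, T3)) =?= pair(map(float, S1), map(char, either(int, int))).
Clash: constants int and nat differ; no unifier exists.

NO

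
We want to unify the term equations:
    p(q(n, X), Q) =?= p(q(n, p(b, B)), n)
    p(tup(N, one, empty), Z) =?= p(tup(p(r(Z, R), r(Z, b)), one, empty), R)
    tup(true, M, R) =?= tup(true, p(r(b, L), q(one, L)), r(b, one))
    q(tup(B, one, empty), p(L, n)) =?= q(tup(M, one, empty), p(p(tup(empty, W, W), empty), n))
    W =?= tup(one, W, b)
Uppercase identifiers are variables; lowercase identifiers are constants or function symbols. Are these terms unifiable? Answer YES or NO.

NO

Decompose p/2: q(n, X) =?= q(n, p(b, B)),  Q =?= n.
Decompose q/2: n =?= n,  X =?= p(b, B).
Delete trivial equation n =?= n.
Bind X := p(b, B); no other remaining equation mentions X.
Bind Q := n; no other remaining equation mentions Q.
Decompose p/2: tup(N, one, empty) =?= tup(p(r(Z, R), r(Z, b)), one, empty),  Z =?= R.
Decompose tup/3: N =?= p(r(Z, R), r(Z, b)),  one =?= one,  empty =?= empty.
Bind N := p(r(Z, R), r(Z, b)); no other remaining equation mentions N.
Delete trivial equation one =?= one.
Delete trivial equation empty =?= empty.
Bind Z := R; no other remaining equation mentions Z. Substituting into the earlier binding gives N := p(r(R, R), r(R, b)).
Decompose tup/3: true =?= true,  M =?= p(r(b, L), q(one, L)),  R =?= r(b, one).
Delete trivial equation true =?= true.
Bind M := p(r(b, L), q(one, L)); substituting into the one remaining equation that mentions M gives: q(tup(B, one, empty), p(L, n)) =?= q(tup(p(r(b, L), q(one, L)), one, empty), p(p(tup(empty, W, W), empty), n)).
Bind R := r(b, one); no other remaining equation mentions R. Substituting into the earlier bindings gives N := p(r(r(b, one), r(b, one)), r(r(b, one), b)), Z := r(b, one).
Decompose q/2: tup(B, one, empty) =?= tup(p(r(b, L), q(one, L)), one, empty),  p(L, n) =?= p(p(tup(empty, W, W), empty), n).
Decompose tup/3: B =?= p(r(b, L), q(one, L)),  one =?= one,  empty =?= empty.
Bind B := p(r(b, L), q(one, L)); no other remaining equation mentions B. Substituting into the earlier binding gives X := p(b, p(r(b, L), q(one, L))).
Delete trivial equation one =?= one.
Delete trivial equation empty =?= empty.
Decompose p/2: L =?= p(tup(empty, W, W), empty),  n =?= n.
Bind L := p(tup(empty, W, W), empty); no other remaining equation mentions L. Substituting into the earlier bindings gives X := p(b, p(r(b, p(tup(empty, W, W), empty)), q(one, p(tup(empty, W, W), empty)))), M := p(r(b, p(tup(empty, W, W), empty)), q(one, p(tup(empty, W, W), empty))), B := p(r(b, p(tup(empty, W, W), empty)), q(one, p(tup(empty, W, W), empty))).
Delete trivial equation n =?= n.
Occurs check fails: W occurs in tup(one, W, b); the equation W =?= tup(one, W, b) has no finite solution.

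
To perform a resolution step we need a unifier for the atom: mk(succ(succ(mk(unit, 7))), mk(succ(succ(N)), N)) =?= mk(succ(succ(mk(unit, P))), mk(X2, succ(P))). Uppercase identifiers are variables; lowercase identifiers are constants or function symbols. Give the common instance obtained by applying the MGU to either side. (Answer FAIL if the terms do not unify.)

mk(succ(succ(mk(unit, 7))), mk(succ(succ(succ(7))), succ(7)))

Decompose mk/2: succ(succ(mk(unit, 7))) =?= succ(succ(mk(unit, P))),  mk(succ(succ(N)), N) =?= mk(X2, succ(P)).
Decompose succ/1: succ(mk(unit, 7)) =?= succ(mk(unit, P)).
Decompose succ/1: mk(unit, 7) =?= mk(unit, P).
Decompose mk/2: unit =?= unit,  7 =?= P.
Delete trivial equation unit =?= unit.
Bind P := 7; substituting into the remaining equation gives: mk(succ(succ(N)), N) =?= mk(X2, succ(7)).
Decompose mk/2: succ(succ(N)) =?= X2,  N =?= succ(7).
Bind X2 := succ(succ(N)); no other remaining equation mentions X2.
Bind N := succ(7). Substituting into the earlier binding gives X2 := succ(succ(succ(7))).
Applying the MGU to either side gives mk(succ(succ(mk(unit, 7))), mk(succ(succ(succ(7))), succ(7))).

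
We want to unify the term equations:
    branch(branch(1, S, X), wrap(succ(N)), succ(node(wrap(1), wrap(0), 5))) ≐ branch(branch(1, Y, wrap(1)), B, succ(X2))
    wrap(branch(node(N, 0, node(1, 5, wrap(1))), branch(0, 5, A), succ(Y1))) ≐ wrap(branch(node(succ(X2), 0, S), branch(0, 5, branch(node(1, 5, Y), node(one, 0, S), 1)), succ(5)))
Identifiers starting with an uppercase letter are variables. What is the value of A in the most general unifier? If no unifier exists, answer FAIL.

branch(node(1, 5, node(1, 5, wrap(1))), node(one, 0, node(1, 5, wrap(1))), 1)

Decompose branch/3: branch(1, S, X) ≐ branch(1, Y, wrap(1)),  wrap(succ(N)) ≐ B,  succ(node(wrap(1), wrap(0), 5)) ≐ succ(X2).
Decompose branch/3: 1 ≐ 1,  S ≐ Y,  X ≐ wrap(1).
Delete trivial equation 1 ≐ 1.
Bind S := Y; substituting into the one remaining equation that mentions S gives: wrap(branch(node(N, 0, node(1, 5, wrap(1))), branch(0, 5, A), succ(Y1))) ≐ wrap(branch(node(succ(X2), 0, Y), branch(0, 5, branch(node(1, 5, Y), node(one, 0, Y), 1)), succ(5))).
Bind X := wrap(1); no other remaining equation mentions X.
Bind B := wrap(succ(N)); no other remaining equation mentions B.
Decompose succ/1: node(wrap(1), wrap(0), 5) ≐ X2.
Bind X2 := node(wrap(1), wrap(0), 5); substituting into the remaining equation gives: wrap(branch(node(N, 0, node(1, 5, wrap(1))), branch(0, 5, A), succ(Y1))) ≐ wrap(branch(node(succ(node(wrap(1), wrap(0), 5)), 0, Y), branch(0, 5, branch(node(1, 5, Y), node(one, 0, Y), 1)), succ(5))).
Decompose wrap/1: branch(node(N, 0, node(1, 5, wrap(1))), branch(0, 5, A), succ(Y1)) ≐ branch(node(succ(node(wrap(1), wrap(0), 5)), 0, Y), branch(0, 5, branch(node(1, 5, Y), node(one, 0, Y), 1)), succ(5)).
Decompose branch/3: node(N, 0, node(1, 5, wrap(1))) ≐ node(succ(node(wrap(1), wrap(0), 5)), 0, Y),  branch(0, 5, A) ≐ branch(0, 5, branch(node(1, 5, Y), node(one, 0, Y), 1)),  succ(Y1) ≐ succ(5).
Decompose node/3: N ≐ succ(node(wrap(1), wrap(0), 5)),  0 ≐ 0,  node(1, 5, wrap(1)) ≐ Y.
Bind N := succ(node(wrap(1), wrap(0), 5)); no other remaining equation mentions N. Substituting into the earlier binding gives B := wrap(succ(succ(node(wrap(1), wrap(0), 5)))).
Delete trivial equation 0 ≐ 0.
Bind Y := node(1, 5, wrap(1)); substituting into the one remaining equation that mentions Y gives: branch(0, 5, A) ≐ branch(0, 5, branch(node(1, 5, node(1, 5, wrap(1))), node(one, 0, node(1, 5, wrap(1))), 1)). Substituting into the earlier binding gives S := node(1, 5, wrap(1)).
Decompose branch/3: 0 ≐ 0,  5 ≐ 5,  A ≐ branch(node(1, 5, node(1, 5, wrap(1))), node(one, 0, node(1, 5, wrap(1))), 1).
Delete trivial equation 0 ≐ 0.
Delete trivial equation 5 ≐ 5.
Bind A := branch(node(1, 5, node(1, 5, wrap(1))), node(one, 0, node(1, 5, wrap(1))), 1); no other remaining equation mentions A.
Decompose succ/1: Y1 ≐ 5.
Bind Y1 := 5.
MGU = { S := node(1, 5, wrap(1)), X := wrap(1), B := wrap(succ(succ(node(wrap(1), wrap(0), 5)))), X2 := node(wrap(1), wrap(0), 5), N := succ(node(wrap(1), wrap(0), 5)), Y := node(1, 5, wrap(1)), A := branch(node(1, 5, node(1, 5, wrap(1))), node(one, 0, node(1, 5, wrap(1))), 1), Y1 := 5 }, so A := branch(node(1, 5, node(1, 5, wrap(1))), node(one, 0, node(1, 5, wrap(1))), 1).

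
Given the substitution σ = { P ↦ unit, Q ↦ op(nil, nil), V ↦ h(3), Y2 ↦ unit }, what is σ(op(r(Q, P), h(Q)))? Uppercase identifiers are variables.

Replace each occurrence of P with unit.
Replace each occurrence of Q with op(nil, nil).
Result: op(r(op(nil, nil), unit), h(op(nil, nil))).

op(r(op(nil, nil), unit), h(op(nil, nil)))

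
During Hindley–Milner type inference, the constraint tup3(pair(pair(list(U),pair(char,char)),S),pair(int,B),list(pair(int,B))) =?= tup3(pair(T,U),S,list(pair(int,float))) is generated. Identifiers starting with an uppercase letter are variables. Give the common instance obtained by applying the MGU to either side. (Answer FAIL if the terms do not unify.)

tup3(pair(pair(list(pair(int,float)),pair(char,char)),pair(int,float)),pair(int,float),list(pair(int,float)))

Decompose tup3/3: pair(pair(list(U),pair(char,char)),S) =?= pair(T,U),  pair(int,B) =?= S,  list(pair(int,B)) =?= list(pair(int,float)).
Decompose pair/2: pair(list(U),pair(char,char)) =?= T,  S =?= U.
Bind T := pair(list(U),pair(char,char)); no other remaining equation mentions T.
Bind S := U; substituting into the one remaining equation that mentions S gives: pair(int,B) =?= U.
Bind U := pair(int,B); no other remaining equation mentions U. Substituting into the earlier bindings gives T := pair(list(pair(int,B)),pair(char,char)), S := pair(int,B).
Decompose list/1: pair(int,B) =?= pair(int,float).
Decompose pair/2: int =?= int,  B =?= float.
Delete trivial equation int =?= int.
Bind B := float. Substituting into the earlier bindings gives T := pair(list(pair(int,float)),pair(char,char)), S := pair(int,float), U := pair(int,float).
Applying the MGU to either side gives tup3(pair(pair(list(pair(int,float)),pair(char,char)),pair(int,float)),pair(int,float),list(pair(int,float))).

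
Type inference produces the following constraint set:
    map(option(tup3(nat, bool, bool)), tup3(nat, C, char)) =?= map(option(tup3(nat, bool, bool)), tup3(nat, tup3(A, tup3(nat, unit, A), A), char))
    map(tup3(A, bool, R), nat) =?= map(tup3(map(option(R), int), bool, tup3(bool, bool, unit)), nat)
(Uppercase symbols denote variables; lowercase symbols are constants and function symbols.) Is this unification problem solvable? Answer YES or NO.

YES

Decompose map/2: option(tup3(nat, bool, bool)) =?= option(tup3(nat, bool, bool)),  tup3(nat, C, char) =?= tup3(nat, tup3(A, tup3(nat, unit, A), A), char).
Delete trivial equation option(tup3(nat, bool, bool)) =?= option(tup3(nat, bool, bool)).
Decompose tup3/3: nat =?= nat,  C =?= tup3(A, tup3(nat, unit, A), A),  char =?= char.
Delete trivial equation nat =?= nat.
Bind C := tup3(A, tup3(nat, unit, A), A); no other remaining equation mentions C.
Delete trivial equation char =?= char.
Decompose map/2: tup3(A, bool, R) =?= tup3(map(option(R), int), bool, tup3(bool, bool, unit)),  nat =?= nat.
Decompose tup3/3: A =?= map(option(R), int),  bool =?= bool,  R =?= tup3(bool, bool, unit).
Bind A := map(option(R), int); no other remaining equation mentions A. Substituting into the earlier binding gives C := tup3(map(option(R), int), tup3(nat, unit, map(option(R), int)), map(option(R), int)).
Delete trivial equation bool =?= bool.
Bind R := tup3(bool, bool, unit); no other remaining equation mentions R. Substituting into the earlier bindings gives C := tup3(map(option(tup3(bool, bool, unit)), int), tup3(nat, unit, map(option(tup3(bool, bool, unit)), int)), map(option(tup3(bool, bool, unit)), int)), A := map(option(tup3(bool, bool, unit)), int).
Delete trivial equation nat =?= nat.
No equations remain and no clash or occurs-check failure arose, so a unifier exists.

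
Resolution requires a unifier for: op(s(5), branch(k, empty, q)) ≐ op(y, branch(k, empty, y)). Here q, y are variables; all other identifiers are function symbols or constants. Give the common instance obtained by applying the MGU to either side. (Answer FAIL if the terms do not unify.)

Decompose op/2: s(5) ≐ y,  branch(k, empty, q) ≐ branch(k, empty, y).
Bind y := s(5); substituting into the remaining equation gives: branch(k, empty, q) ≐ branch(k, empty, s(5)).
Decompose branch/3: k ≐ k,  empty ≐ empty,  q ≐ s(5).
Delete trivial equation k ≐ k.
Delete trivial equation empty ≐ empty.
Bind q := s(5).
Applying the MGU to either side gives op(s(5), branch(k, empty, s(5))).

op(s(5), branch(k, empty, s(5)))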